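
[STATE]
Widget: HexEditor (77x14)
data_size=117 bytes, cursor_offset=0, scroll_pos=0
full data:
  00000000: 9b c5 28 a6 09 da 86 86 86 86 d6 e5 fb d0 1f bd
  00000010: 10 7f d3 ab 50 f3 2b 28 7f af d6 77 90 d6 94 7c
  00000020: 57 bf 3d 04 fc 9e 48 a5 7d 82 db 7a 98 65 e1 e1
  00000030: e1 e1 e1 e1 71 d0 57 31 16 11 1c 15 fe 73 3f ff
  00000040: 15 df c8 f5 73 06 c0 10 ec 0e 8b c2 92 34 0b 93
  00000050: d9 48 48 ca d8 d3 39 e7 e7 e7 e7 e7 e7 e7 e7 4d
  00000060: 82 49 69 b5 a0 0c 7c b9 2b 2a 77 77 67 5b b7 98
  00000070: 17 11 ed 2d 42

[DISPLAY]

00000000  9B c5 28 a6 09 da 86 86  86 86 d6 e5 fb d0 1f bd  |..(.............
00000010  10 7f d3 ab 50 f3 2b 28  7f af d6 77 90 d6 94 7c  |....P.+(...w...|
00000020  57 bf 3d 04 fc 9e 48 a5  7d 82 db 7a 98 65 e1 e1  |W.=...H.}..z.e..
00000030  e1 e1 e1 e1 71 d0 57 31  16 11 1c 15 fe 73 3f ff  |....q.W1.....s?.
00000040  15 df c8 f5 73 06 c0 10  ec 0e 8b c2 92 34 0b 93  |....s........4..
00000050  d9 48 48 ca d8 d3 39 e7  e7 e7 e7 e7 e7 e7 e7 4d  |.HH...9........M
00000060  82 49 69 b5 a0 0c 7c b9  2b 2a 77 77 67 5b b7 98  |.Ii...|.+*wwg[..
00000070  17 11 ed 2d 42                                    |...-B           
                                                                             
                                                                             
                                                                             
                                                                             
                                                                             
                                                                             


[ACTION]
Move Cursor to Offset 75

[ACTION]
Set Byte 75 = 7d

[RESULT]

00000000  9b c5 28 a6 09 da 86 86  86 86 d6 e5 fb d0 1f bd  |..(.............
00000010  10 7f d3 ab 50 f3 2b 28  7f af d6 77 90 d6 94 7c  |....P.+(...w...|
00000020  57 bf 3d 04 fc 9e 48 a5  7d 82 db 7a 98 65 e1 e1  |W.=...H.}..z.e..
00000030  e1 e1 e1 e1 71 d0 57 31  16 11 1c 15 fe 73 3f ff  |....q.W1.....s?.
00000040  15 df c8 f5 73 06 c0 10  ec 0e 8b 7D 92 34 0b 93  |....s......}.4..
00000050  d9 48 48 ca d8 d3 39 e7  e7 e7 e7 e7 e7 e7 e7 4d  |.HH...9........M
00000060  82 49 69 b5 a0 0c 7c b9  2b 2a 77 77 67 5b b7 98  |.Ii...|.+*wwg[..
00000070  17 11 ed 2d 42                                    |...-B           
                                                                             
                                                                             
                                                                             
                                                                             
                                                                             
                                                                             


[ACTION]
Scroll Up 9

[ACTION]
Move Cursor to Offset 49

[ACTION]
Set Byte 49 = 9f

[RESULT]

00000000  9b c5 28 a6 09 da 86 86  86 86 d6 e5 fb d0 1f bd  |..(.............
00000010  10 7f d3 ab 50 f3 2b 28  7f af d6 77 90 d6 94 7c  |....P.+(...w...|
00000020  57 bf 3d 04 fc 9e 48 a5  7d 82 db 7a 98 65 e1 e1  |W.=...H.}..z.e..
00000030  e1 9F e1 e1 71 d0 57 31  16 11 1c 15 fe 73 3f ff  |....q.W1.....s?.
00000040  15 df c8 f5 73 06 c0 10  ec 0e 8b 7d 92 34 0b 93  |....s......}.4..
00000050  d9 48 48 ca d8 d3 39 e7  e7 e7 e7 e7 e7 e7 e7 4d  |.HH...9........M
00000060  82 49 69 b5 a0 0c 7c b9  2b 2a 77 77 67 5b b7 98  |.Ii...|.+*wwg[..
00000070  17 11 ed 2d 42                                    |...-B           
                                                                             
                                                                             
                                                                             
                                                                             
                                                                             
                                                                             


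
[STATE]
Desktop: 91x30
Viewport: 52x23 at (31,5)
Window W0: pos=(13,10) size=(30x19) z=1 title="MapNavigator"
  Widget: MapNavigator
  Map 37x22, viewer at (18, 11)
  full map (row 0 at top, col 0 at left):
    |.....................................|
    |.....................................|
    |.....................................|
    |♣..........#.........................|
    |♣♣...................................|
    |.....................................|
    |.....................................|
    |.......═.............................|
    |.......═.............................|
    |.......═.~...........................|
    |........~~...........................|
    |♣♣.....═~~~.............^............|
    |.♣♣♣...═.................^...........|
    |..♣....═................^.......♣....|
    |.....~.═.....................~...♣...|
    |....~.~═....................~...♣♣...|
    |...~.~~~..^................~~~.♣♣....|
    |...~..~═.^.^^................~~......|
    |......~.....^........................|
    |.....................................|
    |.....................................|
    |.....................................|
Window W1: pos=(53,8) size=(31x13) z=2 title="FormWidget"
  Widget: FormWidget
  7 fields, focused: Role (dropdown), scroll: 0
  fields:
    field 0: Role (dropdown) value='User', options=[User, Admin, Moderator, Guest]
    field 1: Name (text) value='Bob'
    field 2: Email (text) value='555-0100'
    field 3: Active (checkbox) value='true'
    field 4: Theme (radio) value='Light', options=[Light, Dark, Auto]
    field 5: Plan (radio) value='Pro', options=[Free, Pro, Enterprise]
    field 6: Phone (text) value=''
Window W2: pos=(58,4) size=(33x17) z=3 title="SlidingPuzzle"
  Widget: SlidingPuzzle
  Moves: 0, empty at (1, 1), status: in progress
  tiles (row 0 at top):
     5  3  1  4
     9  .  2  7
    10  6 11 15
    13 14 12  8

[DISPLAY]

                           ┃ SlidingPuzzle          
                           ┠────────────────────────
                           ┃┌────┬────┬────┬────┐   
                      ┏━━━━┃│  5 │  3 │  1 │  4 │   
                      ┃ For┃├────┼────┼────┼────┤   
━━━━━━━━━━━┓          ┠────┃│  9 │    │  2 │  7 │   
           ┃          ┃> Ro┃├────┼────┼────┼────┤   
───────────┨          ┃  Na┃│ 10 │  6 │ 11 │ 15 │   
...........┃          ┃  Em┃├────┼────┼────┼────┤   
...........┃          ┃  Ac┃│ 13 │ 14 │ 12 │  8 │   
...........┃          ┃  Th┃└────┴────┴────┴────┘   
...........┃          ┃  Pl┃Moves: 0                
...........┃          ┃  Ph┃                        
...........┃          ┃    ┃                        
...........┃          ┃    ┃                        
...^.......┃          ┗━━━━┗━━━━━━━━━━━━━━━━━━━━━━━━
....^......┃                                        
...^.......┃                                        
........~..┃                                        
.......~...┃                                        
......~~~.♣┃                                        
........~~.┃                                        
...........┃                                        


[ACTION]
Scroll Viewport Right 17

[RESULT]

                   ┃ SlidingPuzzle                 ┃
                   ┠───────────────────────────────┨
                   ┃┌────┬────┬────┬────┐          ┃
              ┏━━━━┃│  5 │  3 │  1 │  4 │          ┃
              ┃ For┃├────┼────┼────┼────┤          ┃
━━━┓          ┠────┃│  9 │    │  2 │  7 │          ┃
   ┃          ┃> Ro┃├────┼────┼────┼────┤          ┃
───┨          ┃  Na┃│ 10 │  6 │ 11 │ 15 │          ┃
...┃          ┃  Em┃├────┼────┼────┼────┤          ┃
...┃          ┃  Ac┃│ 13 │ 14 │ 12 │  8 │          ┃
...┃          ┃  Th┃└────┴────┴────┴────┘          ┃
...┃          ┃  Pl┃Moves: 0                       ┃
...┃          ┃  Ph┃                               ┃
...┃          ┃    ┃                               ┃
...┃          ┃    ┃                               ┃
...┃          ┗━━━━┗━━━━━━━━━━━━━━━━━━━━━━━━━━━━━━━┛
...┃                                                
...┃                                                
~..┃                                                
...┃                                                
~.♣┃                                                
~~.┃                                                
...┃                                                


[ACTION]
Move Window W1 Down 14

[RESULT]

                   ┃ SlidingPuzzle                 ┃
                   ┠───────────────────────────────┨
                   ┃┌────┬────┬────┬────┐          ┃
                   ┃│  5 │  3 │  1 │  4 │          ┃
                   ┃├────┼────┼────┼────┤          ┃
━━━┓               ┃│  9 │    │  2 │  7 │          ┃
   ┃               ┃├────┼────┼────┼────┤          ┃
───┨               ┃│ 10 │  6 │ 11 │ 15 │          ┃
...┃               ┃├────┼────┼────┼────┤          ┃
...┃               ┃│ 13 │ 14 │ 12 │  8 │          ┃
...┃               ┃└────┴────┴────┴────┘          ┃
...┃               ┃Moves: 0                       ┃
...┃          ┏━━━━┃                               ┃
...┃          ┃ For┃                               ┃
...┃          ┠────┃                               ┃
...┃          ┃> Ro┗━━━━━━━━━━━━━━━━━━━━━━━━━━━━━━━┛
...┃          ┃  Name:       [Bob          ]┃       
...┃          ┃  Email:      [555-0100     ]┃       
~..┃          ┃  Active:     [x]            ┃       
...┃          ┃  Theme:      (●) Light  ( ) ┃       
~.♣┃          ┃  Plan:       ( ) Free  (●) P┃       
~~.┃          ┃  Phone:      [             ]┃       
...┃          ┃                             ┃       


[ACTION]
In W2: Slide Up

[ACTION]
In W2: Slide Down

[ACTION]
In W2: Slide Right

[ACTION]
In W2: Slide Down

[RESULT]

                   ┃ SlidingPuzzle                 ┃
                   ┠───────────────────────────────┨
                   ┃┌────┬────┬────┬────┐          ┃
                   ┃│    │  3 │  1 │  4 │          ┃
                   ┃├────┼────┼────┼────┤          ┃
━━━┓               ┃│  5 │  9 │  2 │  7 │          ┃
   ┃               ┃├────┼────┼────┼────┤          ┃
───┨               ┃│ 10 │  6 │ 11 │ 15 │          ┃
...┃               ┃├────┼────┼────┼────┤          ┃
...┃               ┃│ 13 │ 14 │ 12 │  8 │          ┃
...┃               ┃└────┴────┴────┴────┘          ┃
...┃               ┃Moves: 4                       ┃
...┃          ┏━━━━┃                               ┃
...┃          ┃ For┃                               ┃
...┃          ┠────┃                               ┃
...┃          ┃> Ro┗━━━━━━━━━━━━━━━━━━━━━━━━━━━━━━━┛
...┃          ┃  Name:       [Bob          ]┃       
...┃          ┃  Email:      [555-0100     ]┃       
~..┃          ┃  Active:     [x]            ┃       
...┃          ┃  Theme:      (●) Light  ( ) ┃       
~.♣┃          ┃  Plan:       ( ) Free  (●) P┃       
~~.┃          ┃  Phone:      [             ]┃       
...┃          ┃                             ┃       


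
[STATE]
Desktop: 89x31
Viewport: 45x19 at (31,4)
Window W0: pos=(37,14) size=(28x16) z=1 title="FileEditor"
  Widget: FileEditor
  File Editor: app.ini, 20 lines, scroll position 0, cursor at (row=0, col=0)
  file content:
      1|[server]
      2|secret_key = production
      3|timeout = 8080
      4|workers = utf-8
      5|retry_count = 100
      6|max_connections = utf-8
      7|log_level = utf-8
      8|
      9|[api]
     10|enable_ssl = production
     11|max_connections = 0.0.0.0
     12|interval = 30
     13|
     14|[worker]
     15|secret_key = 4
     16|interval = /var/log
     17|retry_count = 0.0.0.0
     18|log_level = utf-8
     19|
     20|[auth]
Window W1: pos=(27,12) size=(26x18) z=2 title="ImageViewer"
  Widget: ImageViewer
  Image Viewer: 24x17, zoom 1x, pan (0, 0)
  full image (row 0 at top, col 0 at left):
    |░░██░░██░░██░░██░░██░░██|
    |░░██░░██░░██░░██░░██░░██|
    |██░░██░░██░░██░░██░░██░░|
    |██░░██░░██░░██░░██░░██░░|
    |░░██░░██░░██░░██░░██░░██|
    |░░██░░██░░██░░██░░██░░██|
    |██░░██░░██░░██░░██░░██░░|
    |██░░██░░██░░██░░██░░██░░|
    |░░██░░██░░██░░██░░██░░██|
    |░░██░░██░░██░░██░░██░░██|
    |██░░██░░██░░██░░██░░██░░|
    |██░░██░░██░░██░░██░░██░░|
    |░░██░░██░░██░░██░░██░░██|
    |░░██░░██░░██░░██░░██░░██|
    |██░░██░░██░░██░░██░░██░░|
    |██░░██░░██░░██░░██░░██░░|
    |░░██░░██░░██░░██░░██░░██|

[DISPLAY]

                                             
                                             
                                             
                                             
                                             
                                             
                                             
                                             
━━━━━━━━━━━━━━━━━━━━━┓                       
ageViewer            ┃                       
─────────────────────┨━━━━━━━━━━━┓           
█░░██░░██░░██░░██░░██┃           ┃           
█░░██░░██░░██░░██░░██┃───────────┨           
░██░░██░░██░░██░░██░░┃          ▲┃           
░██░░██░░██░░██░░██░░┃oduction  █┃           
█░░██░░██░░██░░██░░██┃          ░┃           
█░░██░░██░░██░░██░░██┃          ░┃           
░██░░██░░██░░██░░██░░┃00        ░┃           
░██░░██░░██░░██░░██░░┃ = utf-8  ░┃           


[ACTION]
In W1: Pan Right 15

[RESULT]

                                             
                                             
                                             
                                             
                                             
                                             
                                             
                                             
━━━━━━━━━━━━━━━━━━━━━┓                       
ageViewer            ┃                       
─────────────────────┨━━━━━━━━━━━┓           
██░░██               ┃           ┃           
██░░██               ┃───────────┨           
░░██░░               ┃          ▲┃           
░░██░░               ┃oduction  █┃           
██░░██               ┃          ░┃           
██░░██               ┃          ░┃           
░░██░░               ┃00        ░┃           
░░██░░               ┃ = utf-8  ░┃           


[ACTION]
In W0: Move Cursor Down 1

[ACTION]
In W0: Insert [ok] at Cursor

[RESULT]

                                             
                                             
                                             
                                             
                                             
                                             
                                             
                                             
━━━━━━━━━━━━━━━━━━━━━┓                       
ageViewer            ┃                       
─────────────────────┨━━━━━━━━━━━┓           
██░░██               ┃           ┃           
██░░██               ┃───────────┨           
░░██░░               ┃          ▲┃           
░░██░░               ┃production█┃           
██░░██               ┃          ░┃           
██░░██               ┃          ░┃           
░░██░░               ┃00        ░┃           
░░██░░               ┃ = utf-8  ░┃           


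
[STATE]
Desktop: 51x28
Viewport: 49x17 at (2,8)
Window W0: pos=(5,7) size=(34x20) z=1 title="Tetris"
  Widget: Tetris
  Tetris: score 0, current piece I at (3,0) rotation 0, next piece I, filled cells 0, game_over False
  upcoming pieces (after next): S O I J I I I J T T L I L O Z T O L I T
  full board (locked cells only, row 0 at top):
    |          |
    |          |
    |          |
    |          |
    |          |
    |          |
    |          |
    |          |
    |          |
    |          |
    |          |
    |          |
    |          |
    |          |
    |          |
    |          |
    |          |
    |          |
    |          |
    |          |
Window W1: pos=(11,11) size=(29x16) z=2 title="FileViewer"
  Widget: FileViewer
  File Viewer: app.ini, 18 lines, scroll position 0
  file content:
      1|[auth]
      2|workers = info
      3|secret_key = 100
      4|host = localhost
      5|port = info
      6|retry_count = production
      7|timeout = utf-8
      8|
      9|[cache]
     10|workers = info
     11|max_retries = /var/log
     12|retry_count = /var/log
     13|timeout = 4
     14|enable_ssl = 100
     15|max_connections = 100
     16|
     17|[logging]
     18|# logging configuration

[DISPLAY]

   ┃ Tetris                         ┃            
   ┠────────────────────────────────┨            
   ┃          │Next:                ┃            
   ┃     ┏━━━━━━━━━━━━━━━━━━━━━━━━━━━┓           
   ┃     ┃ FileViewer                ┃           
   ┃     ┠───────────────────────────┨           
   ┃     ┃[auth]                    ▲┃           
   ┃     ┃workers = info            █┃           
   ┃     ┃secret_key = 100          ░┃           
   ┃     ┃host = localhost          ░┃           
   ┃     ┃port = info               ░┃           
   ┃     ┃retry_count = production  ░┃           
   ┃     ┃timeout = utf-8           ░┃           
   ┃     ┃                          ░┃           
   ┃     ┃[cache]                   ░┃           
   ┃     ┃workers = info            ░┃           
   ┃     ┃max_retries = /var/log    ░┃           


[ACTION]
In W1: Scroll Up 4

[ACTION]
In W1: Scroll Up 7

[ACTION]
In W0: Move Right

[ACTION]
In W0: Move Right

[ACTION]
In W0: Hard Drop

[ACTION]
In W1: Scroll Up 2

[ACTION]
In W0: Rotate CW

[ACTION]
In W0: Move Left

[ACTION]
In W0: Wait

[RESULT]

   ┃ Tetris                         ┃            
   ┠────────────────────────────────┨            
   ┃  █       │Next:                ┃            
   ┃     ┏━━━━━━━━━━━━━━━━━━━━━━━━━━━┓           
   ┃     ┃ FileViewer                ┃           
   ┃     ┠───────────────────────────┨           
   ┃     ┃[auth]                    ▲┃           
   ┃     ┃workers = info            █┃           
   ┃     ┃secret_key = 100          ░┃           
   ┃     ┃host = localhost          ░┃           
   ┃     ┃port = info               ░┃           
   ┃     ┃retry_count = production  ░┃           
   ┃     ┃timeout = utf-8           ░┃           
   ┃     ┃                          ░┃           
   ┃     ┃[cache]                   ░┃           
   ┃     ┃workers = info            ░┃           
   ┃     ┃max_retries = /var/log    ░┃           


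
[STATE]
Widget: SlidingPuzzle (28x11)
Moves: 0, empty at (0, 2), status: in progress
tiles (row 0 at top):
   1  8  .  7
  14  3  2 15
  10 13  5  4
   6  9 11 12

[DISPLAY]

┌────┬────┬────┬────┐       
│  1 │  8 │    │  7 │       
├────┼────┼────┼────┤       
│ 14 │  3 │  2 │ 15 │       
├────┼────┼────┼────┤       
│ 10 │ 13 │  5 │  4 │       
├────┼────┼────┼────┤       
│  6 │  9 │ 11 │ 12 │       
└────┴────┴────┴────┘       
Moves: 0                    
                            


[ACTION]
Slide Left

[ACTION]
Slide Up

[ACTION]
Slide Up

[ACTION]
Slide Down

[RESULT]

┌────┬────┬────┬────┐       
│  1 │  8 │  7 │ 15 │       
├────┼────┼────┼────┤       
│ 14 │  3 │  2 │    │       
├────┼────┼────┼────┤       
│ 10 │ 13 │  5 │  4 │       
├────┼────┼────┼────┤       
│  6 │  9 │ 11 │ 12 │       
└────┴────┴────┴────┘       
Moves: 4                    
                            


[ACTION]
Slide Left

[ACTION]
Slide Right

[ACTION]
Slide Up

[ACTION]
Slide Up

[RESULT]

┌────┬────┬────┬────┐       
│  1 │  8 │  7 │ 15 │       
├────┼────┼────┼────┤       
│ 14 │  3 │  5 │  2 │       
├────┼────┼────┼────┤       
│ 10 │ 13 │ 11 │  4 │       
├────┼────┼────┼────┤       
│  6 │  9 │    │ 12 │       
└────┴────┴────┴────┘       
Moves: 7                    
                            


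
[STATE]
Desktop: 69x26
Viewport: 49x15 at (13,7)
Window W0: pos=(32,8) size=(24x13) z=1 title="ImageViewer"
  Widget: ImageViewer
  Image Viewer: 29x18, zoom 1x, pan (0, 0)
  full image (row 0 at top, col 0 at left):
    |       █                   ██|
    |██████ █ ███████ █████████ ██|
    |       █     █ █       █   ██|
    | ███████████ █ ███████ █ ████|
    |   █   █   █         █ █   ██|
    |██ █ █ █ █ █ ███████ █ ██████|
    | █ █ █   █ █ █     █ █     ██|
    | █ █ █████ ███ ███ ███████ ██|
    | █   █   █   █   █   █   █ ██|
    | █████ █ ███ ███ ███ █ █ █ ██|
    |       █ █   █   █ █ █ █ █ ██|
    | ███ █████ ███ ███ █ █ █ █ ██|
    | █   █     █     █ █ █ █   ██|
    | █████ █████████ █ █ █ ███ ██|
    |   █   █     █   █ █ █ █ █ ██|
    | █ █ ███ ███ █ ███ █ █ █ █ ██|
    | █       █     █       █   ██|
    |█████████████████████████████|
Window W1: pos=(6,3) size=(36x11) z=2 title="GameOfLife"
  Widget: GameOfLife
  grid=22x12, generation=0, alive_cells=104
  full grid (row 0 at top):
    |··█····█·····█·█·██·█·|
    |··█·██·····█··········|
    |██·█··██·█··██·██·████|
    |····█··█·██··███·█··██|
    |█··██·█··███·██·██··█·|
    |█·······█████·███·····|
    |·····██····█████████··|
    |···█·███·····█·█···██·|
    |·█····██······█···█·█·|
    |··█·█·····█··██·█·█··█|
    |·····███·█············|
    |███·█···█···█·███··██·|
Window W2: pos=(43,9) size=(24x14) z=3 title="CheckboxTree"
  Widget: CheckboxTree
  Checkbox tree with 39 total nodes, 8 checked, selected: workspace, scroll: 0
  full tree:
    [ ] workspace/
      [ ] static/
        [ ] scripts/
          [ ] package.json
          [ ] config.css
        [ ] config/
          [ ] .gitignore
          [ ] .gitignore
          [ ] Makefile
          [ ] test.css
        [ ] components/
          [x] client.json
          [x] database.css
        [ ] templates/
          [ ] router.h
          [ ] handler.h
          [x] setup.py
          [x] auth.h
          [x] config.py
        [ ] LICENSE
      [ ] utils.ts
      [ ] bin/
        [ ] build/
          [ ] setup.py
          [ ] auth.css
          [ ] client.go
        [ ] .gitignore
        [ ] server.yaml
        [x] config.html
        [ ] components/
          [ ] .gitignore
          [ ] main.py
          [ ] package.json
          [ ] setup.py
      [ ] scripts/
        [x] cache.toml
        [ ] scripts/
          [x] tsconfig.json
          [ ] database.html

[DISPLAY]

·█·██··███·█··██            ┃                    
█··███·██·██··█·            ┃━━━━━━━━━━━━━┓      
··█████·███·····            ┃w┏━━━━━━━━━━━━━━━━━━
█····█████████··            ┃─┃ CheckboxTree     
██·····█·█···██·            ┃ ┠──────────────────
██······█···█·█·            ┃█┃>[-] workspace/   
━━━━━━━━━━━━━━━━━━━━━━━━━━━━┛ ┃   [-] static/    
                   ┃ █████████┃     [ ] scripts/ 
                   ┃   █   █  ┃       [ ] package
                   ┃██ █ █ █ █┃       [ ] config.
                   ┃ █ █ █   █┃     [ ] config/  
                   ┃ █ █ █████┃       [ ] .gitign
                   ┃ █   █   █┃       [ ] .gitign
                   ┗━━━━━━━━━━┃       [ ] Makefil
                              ┃       [ ] test.cs


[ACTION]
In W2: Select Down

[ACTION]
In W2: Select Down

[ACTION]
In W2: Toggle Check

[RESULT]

·█·██··███·█··██            ┃                    
█··███·██·██··█·            ┃━━━━━━━━━━━━━┓      
··█████·███·····            ┃w┏━━━━━━━━━━━━━━━━━━
█····█████████··            ┃─┃ CheckboxTree     
██·····█·█···██·            ┃ ┠──────────────────
██······█···█·█·            ┃█┃ [-] workspace/   
━━━━━━━━━━━━━━━━━━━━━━━━━━━━┛ ┃   [-] static/    
                   ┃ █████████┃>    [x] scripts/ 
                   ┃   █   █  ┃       [x] package
                   ┃██ █ █ █ █┃       [x] config.
                   ┃ █ █ █   █┃     [ ] config/  
                   ┃ █ █ █████┃       [ ] .gitign
                   ┃ █   █   █┃       [ ] .gitign
                   ┗━━━━━━━━━━┃       [ ] Makefil
                              ┃       [ ] test.cs


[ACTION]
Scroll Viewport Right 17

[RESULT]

███·█··██            ┃                           
██·██··█·            ┃━━━━━━━━━━━━━┓             
·███·····            ┃w┏━━━━━━━━━━━━━━━━━━━━━━┓  
███████··            ┃─┃ CheckboxTree         ┃  
█·█···██·            ┃ ┠──────────────────────┨  
·█···█·█·            ┃█┃ [-] workspace/       ┃  
━━━━━━━━━━━━━━━━━━━━━┛ ┃   [-] static/        ┃  
            ┃ █████████┃>    [x] scripts/     ┃  
            ┃   █   █  ┃       [x] package.jso┃  
            ┃██ █ █ █ █┃       [x] config.css ┃  
            ┃ █ █ █   █┃     [ ] config/      ┃  
            ┃ █ █ █████┃       [ ] .gitignore ┃  
            ┃ █   █   █┃       [ ] .gitignore ┃  
            ┗━━━━━━━━━━┃       [ ] Makefile   ┃  
                       ┃       [ ] test.css   ┃  


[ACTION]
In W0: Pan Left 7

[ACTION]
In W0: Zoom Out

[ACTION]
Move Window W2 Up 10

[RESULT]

███·█··██            ┃ ┃       [x] config.css ┃  
██·██··█·            ┃━┃     [ ] config/      ┃  
·███·····            ┃w┃       [ ] .gitignore ┃  
███████··            ┃─┃       [ ] .gitignore ┃  
█·█···██·            ┃ ┃       [ ] Makefile   ┃  
·█···█·█·            ┃█┃       [ ] test.css   ┃  
━━━━━━━━━━━━━━━━━━━━━┛ ┗━━━━━━━━━━━━━━━━━━━━━━┛  
            ┃ ███████████ █ ███████┃             
            ┃   █   █   █         █┃             
            ┃██ █ █ █ █ █ ███████ █┃             
            ┃ █ █ █   █ █ █     █ █┃             
            ┃ █ █ █████ ███ ███ ███┃             
            ┃ █   █   █   █   █   █┃             
            ┗━━━━━━━━━━━━━━━━━━━━━━┛             
                                                 


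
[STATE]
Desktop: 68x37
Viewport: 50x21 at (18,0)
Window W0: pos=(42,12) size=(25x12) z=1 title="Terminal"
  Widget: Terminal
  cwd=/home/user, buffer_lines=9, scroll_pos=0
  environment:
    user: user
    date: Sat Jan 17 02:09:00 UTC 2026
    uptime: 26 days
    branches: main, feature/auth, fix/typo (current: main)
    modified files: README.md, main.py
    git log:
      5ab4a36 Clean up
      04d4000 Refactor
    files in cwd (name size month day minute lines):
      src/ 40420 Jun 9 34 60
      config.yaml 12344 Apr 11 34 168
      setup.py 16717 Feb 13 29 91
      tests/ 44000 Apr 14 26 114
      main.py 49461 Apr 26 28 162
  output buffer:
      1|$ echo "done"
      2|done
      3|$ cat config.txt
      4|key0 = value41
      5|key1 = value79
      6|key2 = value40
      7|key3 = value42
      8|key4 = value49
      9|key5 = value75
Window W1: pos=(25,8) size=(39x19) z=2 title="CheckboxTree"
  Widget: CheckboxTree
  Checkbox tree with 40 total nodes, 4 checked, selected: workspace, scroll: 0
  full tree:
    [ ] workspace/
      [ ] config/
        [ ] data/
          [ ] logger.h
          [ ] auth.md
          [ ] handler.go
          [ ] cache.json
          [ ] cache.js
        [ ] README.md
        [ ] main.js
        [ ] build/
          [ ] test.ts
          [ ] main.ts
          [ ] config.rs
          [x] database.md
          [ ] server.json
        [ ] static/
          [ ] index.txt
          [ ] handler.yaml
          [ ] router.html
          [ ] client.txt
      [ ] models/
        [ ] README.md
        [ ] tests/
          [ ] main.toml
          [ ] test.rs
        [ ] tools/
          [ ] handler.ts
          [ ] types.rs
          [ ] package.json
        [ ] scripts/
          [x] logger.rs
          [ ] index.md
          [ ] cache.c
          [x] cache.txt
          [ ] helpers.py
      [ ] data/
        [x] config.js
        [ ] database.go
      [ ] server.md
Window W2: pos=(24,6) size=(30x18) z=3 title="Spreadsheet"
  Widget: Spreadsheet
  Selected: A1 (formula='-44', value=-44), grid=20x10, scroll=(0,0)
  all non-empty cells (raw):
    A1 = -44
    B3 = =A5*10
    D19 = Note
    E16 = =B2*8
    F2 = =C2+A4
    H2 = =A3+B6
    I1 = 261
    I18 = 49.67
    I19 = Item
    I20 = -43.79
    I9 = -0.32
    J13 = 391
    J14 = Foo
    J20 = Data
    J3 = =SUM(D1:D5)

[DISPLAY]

                                                  
                                                  
                                                  
                                                  
                                                  
                                                  
      ┏━━━━━━━━━━━━━━━━━━━━━━━━━━━━┓              
      ┃ Spreadsheet                ┃              
      ┠────────────────────────────┨━━━━━━━━━┓    
      ┃A1: -44                     ┃         ┃    
      ┃       A       B       C    ┃─────────┨    
      ┃----------------------------┃         ┃    
      ┃  1    [-44]       0       0┃         ┃━━┓ 
      ┃  2        0       0       0┃         ┃  ┃ 
      ┃  3        0       0       0┃         ┃──┨ 
      ┃  4        0       0       0┃         ┃  ┃ 
      ┃  5        0       0       0┃         ┃  ┃ 
      ┃  6        0       0       0┃         ┃  ┃ 
      ┃  7        0       0       0┃         ┃  ┃ 
      ┃  8        0       0       0┃         ┃  ┃ 
      ┃  9        0       0       0┃         ┃  ┃ 


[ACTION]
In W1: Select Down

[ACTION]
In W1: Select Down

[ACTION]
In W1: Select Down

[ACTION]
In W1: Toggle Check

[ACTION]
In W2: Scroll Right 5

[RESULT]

                                                  
                                                  
                                                  
                                                  
                                                  
                                                  
      ┏━━━━━━━━━━━━━━━━━━━━━━━━━━━━┓              
      ┃ Spreadsheet                ┃              
      ┠────────────────────────────┨━━━━━━━━━┓    
      ┃A1: -44                     ┃         ┃    
      ┃       F       G       H    ┃─────────┨    
      ┃----------------------------┃         ┃    
      ┃  1        0       0       0┃         ┃━━┓ 
      ┃  2        0       0       0┃         ┃  ┃ 
      ┃  3        0       0       0┃         ┃──┨ 
      ┃  4        0       0       0┃         ┃  ┃ 
      ┃  5        0       0       0┃         ┃  ┃ 
      ┃  6        0       0       0┃         ┃  ┃ 
      ┃  7        0       0       0┃         ┃  ┃ 
      ┃  8        0       0       0┃         ┃  ┃ 
      ┃  9        0       0       0┃         ┃  ┃ 


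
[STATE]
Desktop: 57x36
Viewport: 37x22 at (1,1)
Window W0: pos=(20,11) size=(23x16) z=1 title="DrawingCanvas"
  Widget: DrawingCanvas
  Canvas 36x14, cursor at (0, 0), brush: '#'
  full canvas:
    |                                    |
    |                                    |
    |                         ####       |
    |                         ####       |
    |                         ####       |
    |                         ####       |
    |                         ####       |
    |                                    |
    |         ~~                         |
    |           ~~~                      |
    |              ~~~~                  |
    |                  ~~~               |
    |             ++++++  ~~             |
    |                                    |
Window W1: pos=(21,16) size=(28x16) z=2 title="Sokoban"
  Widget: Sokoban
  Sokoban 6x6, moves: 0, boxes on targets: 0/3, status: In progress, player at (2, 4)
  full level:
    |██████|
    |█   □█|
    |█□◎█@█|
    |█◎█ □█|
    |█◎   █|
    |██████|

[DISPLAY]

                                     
                                     
                                     
                                     
                                     
                                     
                                     
                                     
                                     
                                     
                   ┏━━━━━━━━━━━━━━━━━
                   ┃ DrawingCanvas   
                   ┠─────────────────
                   ┃+                
                   ┃                 
                   ┃┏━━━━━━━━━━━━━━━━
                   ┃┃ Sokoban        
                   ┃┠────────────────
                   ┃┃██████          
                   ┃┃█   □█          
                   ┃┃█□◎█@█          
                   ┃┃█◎█ □█          


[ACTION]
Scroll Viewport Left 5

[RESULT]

                                     
                                     
                                     
                                     
                                     
                                     
                                     
                                     
                                     
                                     
                    ┏━━━━━━━━━━━━━━━━
                    ┃ DrawingCanvas  
                    ┠────────────────
                    ┃+               
                    ┃                
                    ┃┏━━━━━━━━━━━━━━━
                    ┃┃ Sokoban       
                    ┃┠───────────────
                    ┃┃██████         
                    ┃┃█   □█         
                    ┃┃█□◎█@█         
                    ┃┃█◎█ □█         


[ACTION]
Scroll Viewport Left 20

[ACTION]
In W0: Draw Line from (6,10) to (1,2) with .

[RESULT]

                                     
                                     
                                     
                                     
                                     
                                     
                                     
                                     
                                     
                                     
                    ┏━━━━━━━━━━━━━━━━
                    ┃ DrawingCanvas  
                    ┠────────────────
                    ┃+               
                    ┃  .             
                    ┃┏━━━━━━━━━━━━━━━
                    ┃┃ Sokoban       
                    ┃┠───────────────
                    ┃┃██████         
                    ┃┃█   □█         
                    ┃┃█□◎█@█         
                    ┃┃█◎█ □█         


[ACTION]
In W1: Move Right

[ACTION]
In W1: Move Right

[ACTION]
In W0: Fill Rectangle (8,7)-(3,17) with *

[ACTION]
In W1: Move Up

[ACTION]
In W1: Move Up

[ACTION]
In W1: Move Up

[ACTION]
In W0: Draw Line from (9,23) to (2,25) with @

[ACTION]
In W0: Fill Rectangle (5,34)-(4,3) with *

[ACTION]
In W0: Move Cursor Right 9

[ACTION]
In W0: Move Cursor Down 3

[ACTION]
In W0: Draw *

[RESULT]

                                     
                                     
                                     
                                     
                                     
                                     
                                     
                                     
                                     
                                     
                    ┏━━━━━━━━━━━━━━━━
                    ┃ DrawingCanvas  
                    ┠────────────────
                    ┃                
                    ┃  .             
                    ┃┏━━━━━━━━━━━━━━━
                    ┃┃ Sokoban       
                    ┃┠───────────────
                    ┃┃██████         
                    ┃┃█   □█         
                    ┃┃█□◎█@█         
                    ┃┃█◎█ □█         
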